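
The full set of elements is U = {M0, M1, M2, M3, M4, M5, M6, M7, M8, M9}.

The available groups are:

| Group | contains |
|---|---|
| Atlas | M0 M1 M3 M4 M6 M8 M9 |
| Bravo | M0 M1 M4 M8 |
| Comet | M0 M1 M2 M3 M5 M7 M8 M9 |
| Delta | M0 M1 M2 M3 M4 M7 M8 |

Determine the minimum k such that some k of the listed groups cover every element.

Take {Atlas, Comet}. Their union is {M0, M1, M2, M3, M4, M5, M6, M7, M8, M9}, which is all 10 elements.
No single group has all 10 elements (the largest, Comet, has 8), so 2 is optimal.

2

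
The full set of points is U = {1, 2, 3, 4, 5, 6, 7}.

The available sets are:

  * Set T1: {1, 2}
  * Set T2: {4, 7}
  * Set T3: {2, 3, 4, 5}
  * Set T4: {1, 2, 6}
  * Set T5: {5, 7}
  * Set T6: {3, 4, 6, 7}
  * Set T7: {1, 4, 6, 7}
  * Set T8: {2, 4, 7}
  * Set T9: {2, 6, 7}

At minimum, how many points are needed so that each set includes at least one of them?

2

The 2 points {2, 7} hit every set.
The sets T1, T2 are pairwise disjoint, so any hitting set needs a separate point for each — at least 2. Hence 2 is optimal.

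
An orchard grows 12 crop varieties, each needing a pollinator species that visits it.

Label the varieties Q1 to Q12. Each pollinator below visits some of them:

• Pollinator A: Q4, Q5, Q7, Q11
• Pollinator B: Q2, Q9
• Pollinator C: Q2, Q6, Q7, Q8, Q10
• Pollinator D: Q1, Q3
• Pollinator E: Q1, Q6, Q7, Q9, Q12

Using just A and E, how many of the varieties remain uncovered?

Union of A, E = {Q1, Q4, Q5, Q6, Q7, Q9, Q11, Q12}.
Not covered: Q2, Q3, Q8, Q10 — 4 varieties.

4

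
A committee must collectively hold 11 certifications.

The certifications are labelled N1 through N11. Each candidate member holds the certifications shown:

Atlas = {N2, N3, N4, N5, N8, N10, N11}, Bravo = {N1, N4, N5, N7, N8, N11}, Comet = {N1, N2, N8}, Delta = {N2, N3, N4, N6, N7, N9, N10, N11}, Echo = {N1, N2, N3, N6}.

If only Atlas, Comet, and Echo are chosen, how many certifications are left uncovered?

2

Union of Atlas, Comet, Echo = {N1, N2, N3, N4, N5, N6, N8, N10, N11}.
Not covered: N7, N9 — 2 certifications.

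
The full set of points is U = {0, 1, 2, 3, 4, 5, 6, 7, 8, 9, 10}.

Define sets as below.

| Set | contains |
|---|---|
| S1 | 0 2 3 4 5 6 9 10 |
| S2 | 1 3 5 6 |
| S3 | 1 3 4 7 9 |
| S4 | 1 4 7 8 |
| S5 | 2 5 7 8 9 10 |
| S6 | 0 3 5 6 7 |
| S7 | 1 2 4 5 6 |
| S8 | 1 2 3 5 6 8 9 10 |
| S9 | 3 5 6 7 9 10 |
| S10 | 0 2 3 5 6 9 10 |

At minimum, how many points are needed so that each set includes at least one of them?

2

H = {1, 5} meets every set (each contains at least one member of H), and |H| = 2.
The sets S4, S10 are pairwise disjoint, so any hitting set needs a separate point for each — at least 2. Hence 2 is optimal.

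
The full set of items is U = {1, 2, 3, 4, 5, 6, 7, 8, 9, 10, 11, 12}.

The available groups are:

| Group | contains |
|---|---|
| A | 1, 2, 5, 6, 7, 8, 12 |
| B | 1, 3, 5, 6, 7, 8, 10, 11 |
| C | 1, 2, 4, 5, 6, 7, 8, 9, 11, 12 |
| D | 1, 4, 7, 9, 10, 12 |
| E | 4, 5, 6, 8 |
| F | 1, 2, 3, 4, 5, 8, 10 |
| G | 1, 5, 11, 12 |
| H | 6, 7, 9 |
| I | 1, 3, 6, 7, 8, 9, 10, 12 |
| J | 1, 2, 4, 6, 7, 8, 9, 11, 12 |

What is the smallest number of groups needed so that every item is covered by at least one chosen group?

Take {F, J}. Their union is {1, 2, 3, 4, 5, 6, 7, 8, 9, 10, 11, 12}, which is all 12 items.
No single group has all 12 items (the largest, C, has 10), so 2 is optimal.

2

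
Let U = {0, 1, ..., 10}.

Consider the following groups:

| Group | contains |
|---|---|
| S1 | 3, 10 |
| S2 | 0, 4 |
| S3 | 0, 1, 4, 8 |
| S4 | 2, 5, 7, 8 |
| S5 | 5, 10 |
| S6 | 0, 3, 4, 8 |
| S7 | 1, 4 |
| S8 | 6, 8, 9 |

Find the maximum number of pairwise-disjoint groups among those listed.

S1, S2, S8 are pairwise disjoint (S1={3,10}; S2={0,4}; S8={6,8,9}).
Every remaining group overlaps one of these, and no 4 of the listed groups are pairwise disjoint, so 3 is the maximum.

3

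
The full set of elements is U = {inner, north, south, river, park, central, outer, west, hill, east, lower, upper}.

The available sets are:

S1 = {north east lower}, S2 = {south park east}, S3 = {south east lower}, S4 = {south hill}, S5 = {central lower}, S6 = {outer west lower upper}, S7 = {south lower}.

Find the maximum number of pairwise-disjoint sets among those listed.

S1, S4 are pairwise disjoint (S1={north,east,lower}; S4={south,hill}).
Every remaining set overlaps one of these, and no 3 of the listed sets are pairwise disjoint, so 2 is the maximum.

2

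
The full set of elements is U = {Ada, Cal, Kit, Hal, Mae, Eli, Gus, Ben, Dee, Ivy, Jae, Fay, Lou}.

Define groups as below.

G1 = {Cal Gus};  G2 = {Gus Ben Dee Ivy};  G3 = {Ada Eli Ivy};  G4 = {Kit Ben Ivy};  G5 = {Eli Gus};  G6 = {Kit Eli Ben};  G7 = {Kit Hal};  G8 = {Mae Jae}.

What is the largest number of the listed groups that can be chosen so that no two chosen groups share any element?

G1, G3, G7, G8 are pairwise disjoint (G1={Cal,Gus}; G3={Ada,Eli,Ivy}; G7={Kit,Hal}; G8={Mae,Jae}).
Every remaining group overlaps one of these, and no 5 of the listed groups are pairwise disjoint, so 4 is the maximum.

4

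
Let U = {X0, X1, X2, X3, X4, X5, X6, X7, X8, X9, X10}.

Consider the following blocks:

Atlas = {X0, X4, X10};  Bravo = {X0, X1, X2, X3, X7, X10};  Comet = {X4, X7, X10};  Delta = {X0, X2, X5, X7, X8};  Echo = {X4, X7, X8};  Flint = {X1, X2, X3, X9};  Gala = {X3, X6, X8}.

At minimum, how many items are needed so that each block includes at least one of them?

Take H = {X3, X4, X7}. Each listed block contains at least one of these, so H is a hitting set of size 3.
No choice of 2 items meets every block, so 3 is the minimum.

3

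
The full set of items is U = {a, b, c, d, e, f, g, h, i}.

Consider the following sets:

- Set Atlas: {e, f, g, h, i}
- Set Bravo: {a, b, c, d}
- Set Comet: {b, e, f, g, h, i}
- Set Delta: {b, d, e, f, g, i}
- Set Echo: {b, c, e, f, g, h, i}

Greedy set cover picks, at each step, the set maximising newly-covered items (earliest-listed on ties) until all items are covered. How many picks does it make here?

Greedy: pick Echo (covers 7 new) → pick Bravo (covers 2 new). Total picks: 2.

2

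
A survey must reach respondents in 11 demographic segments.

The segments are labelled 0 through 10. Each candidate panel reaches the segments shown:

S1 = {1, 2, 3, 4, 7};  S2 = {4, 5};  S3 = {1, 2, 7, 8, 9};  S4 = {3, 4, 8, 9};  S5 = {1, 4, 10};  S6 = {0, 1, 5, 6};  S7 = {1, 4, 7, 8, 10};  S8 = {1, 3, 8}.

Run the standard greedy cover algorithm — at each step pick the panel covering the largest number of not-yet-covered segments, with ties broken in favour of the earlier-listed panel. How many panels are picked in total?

Greedy: pick S1 (covers 5 new) → pick S6 (covers 3 new) → pick S3 (covers 2 new) → pick S5 (covers 1 new). Total picks: 4.

4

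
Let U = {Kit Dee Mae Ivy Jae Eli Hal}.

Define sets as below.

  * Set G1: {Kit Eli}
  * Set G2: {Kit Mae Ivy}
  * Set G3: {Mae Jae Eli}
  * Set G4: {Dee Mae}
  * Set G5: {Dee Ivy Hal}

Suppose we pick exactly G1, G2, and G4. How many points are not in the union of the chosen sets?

Union of G1, G2, G4 = {Kit, Dee, Mae, Ivy, Eli}.
Not covered: Jae, Hal — 2 points.

2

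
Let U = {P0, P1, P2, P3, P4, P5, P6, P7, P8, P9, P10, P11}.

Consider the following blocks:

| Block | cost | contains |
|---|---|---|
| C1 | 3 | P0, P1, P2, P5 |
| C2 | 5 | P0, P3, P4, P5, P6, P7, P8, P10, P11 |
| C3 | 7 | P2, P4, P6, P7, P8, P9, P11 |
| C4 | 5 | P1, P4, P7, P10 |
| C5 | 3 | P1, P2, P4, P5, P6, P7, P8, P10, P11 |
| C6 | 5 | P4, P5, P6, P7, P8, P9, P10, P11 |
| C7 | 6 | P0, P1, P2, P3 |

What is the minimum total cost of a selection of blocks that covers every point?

C6, C7 together cover every point (C6 ∪ C7 = {P0, P1, P2, P3, P4, P5, P6, P7, P8, P9, P10, P11}); total cost 5 + 6 = 11.
The greedy pick C5, C2, C6 costs 13; no covering selection beats 11.

11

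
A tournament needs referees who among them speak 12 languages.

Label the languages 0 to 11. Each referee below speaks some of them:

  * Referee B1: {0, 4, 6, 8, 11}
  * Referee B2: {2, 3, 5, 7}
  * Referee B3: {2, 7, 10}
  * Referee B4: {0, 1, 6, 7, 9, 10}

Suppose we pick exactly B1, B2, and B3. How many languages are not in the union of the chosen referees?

Union of B1, B2, B3 = {0, 2, 3, 4, 5, 6, 7, 8, 10, 11}.
Not covered: 1, 9 — 2 languages.

2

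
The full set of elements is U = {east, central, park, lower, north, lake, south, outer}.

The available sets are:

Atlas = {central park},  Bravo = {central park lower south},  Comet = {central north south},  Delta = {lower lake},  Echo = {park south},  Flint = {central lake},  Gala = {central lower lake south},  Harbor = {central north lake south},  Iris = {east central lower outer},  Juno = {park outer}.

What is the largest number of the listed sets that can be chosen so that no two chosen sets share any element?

3

Comet, Delta, Juno are pairwise disjoint (Comet={central,north,south}; Delta={lower,lake}; Juno={park,outer}).
Every remaining set overlaps one of these, and no 4 of the listed sets are pairwise disjoint, so 3 is the maximum.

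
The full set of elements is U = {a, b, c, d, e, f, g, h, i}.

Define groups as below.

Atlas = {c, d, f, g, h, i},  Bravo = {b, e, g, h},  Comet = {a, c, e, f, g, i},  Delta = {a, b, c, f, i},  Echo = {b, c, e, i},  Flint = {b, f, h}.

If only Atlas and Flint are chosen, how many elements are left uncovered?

Union of Atlas, Flint = {b, c, d, f, g, h, i}.
Not covered: a, e — 2 elements.

2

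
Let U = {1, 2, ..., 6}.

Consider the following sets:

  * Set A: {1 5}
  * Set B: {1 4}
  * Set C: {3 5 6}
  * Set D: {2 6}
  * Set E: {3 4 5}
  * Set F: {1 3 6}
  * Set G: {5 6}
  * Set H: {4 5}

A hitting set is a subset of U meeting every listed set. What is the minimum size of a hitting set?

3

Take T = {1, 4, 6}. Each listed set contains at least one of these, so T is a hitting set of size 3.
No choice of 2 items meets every set, so 3 is the minimum.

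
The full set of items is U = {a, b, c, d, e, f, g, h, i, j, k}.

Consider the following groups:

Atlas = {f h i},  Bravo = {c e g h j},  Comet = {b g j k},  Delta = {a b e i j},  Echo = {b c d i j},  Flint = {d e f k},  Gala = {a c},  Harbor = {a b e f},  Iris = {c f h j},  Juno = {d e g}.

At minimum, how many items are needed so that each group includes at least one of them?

4

T = {a, e, f, j} meets every group (each contains at least one member of T), and |T| = 4.
No choice of 3 items meets every group, so 4 is the minimum.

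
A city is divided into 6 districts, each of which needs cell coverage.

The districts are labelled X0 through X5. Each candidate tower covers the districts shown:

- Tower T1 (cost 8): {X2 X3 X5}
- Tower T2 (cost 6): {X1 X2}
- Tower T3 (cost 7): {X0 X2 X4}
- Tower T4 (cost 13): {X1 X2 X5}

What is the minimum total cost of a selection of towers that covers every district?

T1, T2, T3 together cover every district (T1 ∪ T2 ∪ T3 = {X0, X1, X2, X3, X4, X5}); total cost 8 + 6 + 7 = 21.
No covering selection has total cost below 21.

21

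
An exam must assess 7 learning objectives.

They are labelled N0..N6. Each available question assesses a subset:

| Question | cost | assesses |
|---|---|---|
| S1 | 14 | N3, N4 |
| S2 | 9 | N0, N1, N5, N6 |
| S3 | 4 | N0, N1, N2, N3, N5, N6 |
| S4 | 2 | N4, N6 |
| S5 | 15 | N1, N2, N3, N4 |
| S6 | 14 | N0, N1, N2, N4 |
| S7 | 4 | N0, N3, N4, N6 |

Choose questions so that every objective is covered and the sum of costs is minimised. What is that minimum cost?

6

S3, S4 together cover every objective (S3 ∪ S4 = {N0, N1, N2, N3, N4, N5, N6}); total cost 4 + 2 = 6.
No covering selection has total cost below 6.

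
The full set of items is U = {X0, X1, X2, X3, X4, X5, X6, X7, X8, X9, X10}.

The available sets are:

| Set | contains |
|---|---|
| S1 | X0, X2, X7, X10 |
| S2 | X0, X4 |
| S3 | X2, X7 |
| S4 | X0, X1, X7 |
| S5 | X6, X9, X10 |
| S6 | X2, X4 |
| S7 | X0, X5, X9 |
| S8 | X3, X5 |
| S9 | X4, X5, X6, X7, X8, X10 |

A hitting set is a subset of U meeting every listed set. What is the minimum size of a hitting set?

Take H = {X0, X2, X3, X6}. Each listed set contains at least one of these, so H is a hitting set of size 4.
The sets S2, S3, S5, S8 are pairwise disjoint, so any hitting set needs a separate item for each — at least 4. Hence 4 is optimal.

4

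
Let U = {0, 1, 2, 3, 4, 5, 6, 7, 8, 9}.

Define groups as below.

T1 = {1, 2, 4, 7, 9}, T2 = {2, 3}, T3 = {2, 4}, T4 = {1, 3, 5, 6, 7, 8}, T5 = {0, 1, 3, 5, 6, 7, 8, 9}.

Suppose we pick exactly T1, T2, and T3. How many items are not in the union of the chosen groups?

Union of T1, T2, T3 = {1, 2, 3, 4, 7, 9}.
Not covered: 0, 5, 6, 8 — 4 items.

4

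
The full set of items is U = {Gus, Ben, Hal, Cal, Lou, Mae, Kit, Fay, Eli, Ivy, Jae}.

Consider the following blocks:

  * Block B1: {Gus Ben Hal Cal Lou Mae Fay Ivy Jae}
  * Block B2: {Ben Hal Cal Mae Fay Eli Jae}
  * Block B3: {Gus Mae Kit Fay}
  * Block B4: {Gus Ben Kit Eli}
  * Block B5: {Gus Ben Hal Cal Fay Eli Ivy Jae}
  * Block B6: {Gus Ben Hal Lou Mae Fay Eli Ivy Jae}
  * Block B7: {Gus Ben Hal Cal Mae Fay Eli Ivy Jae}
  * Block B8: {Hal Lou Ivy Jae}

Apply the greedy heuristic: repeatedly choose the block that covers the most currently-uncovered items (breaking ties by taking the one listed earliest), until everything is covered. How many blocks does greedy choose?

2

Greedy: pick B1 (covers 9 new) → pick B4 (covers 2 new). Total picks: 2.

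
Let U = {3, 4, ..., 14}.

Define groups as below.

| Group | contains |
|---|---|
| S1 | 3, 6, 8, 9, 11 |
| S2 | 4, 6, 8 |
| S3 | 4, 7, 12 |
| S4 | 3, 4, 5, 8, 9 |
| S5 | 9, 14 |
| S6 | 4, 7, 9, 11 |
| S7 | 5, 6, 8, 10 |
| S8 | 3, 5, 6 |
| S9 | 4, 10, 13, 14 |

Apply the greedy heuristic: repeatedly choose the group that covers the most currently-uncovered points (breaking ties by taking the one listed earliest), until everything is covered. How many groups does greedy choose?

Greedy: pick S1 (covers 5 new) → pick S9 (covers 4 new) → pick S3 (covers 2 new) → pick S4 (covers 1 new). Total picks: 4.

4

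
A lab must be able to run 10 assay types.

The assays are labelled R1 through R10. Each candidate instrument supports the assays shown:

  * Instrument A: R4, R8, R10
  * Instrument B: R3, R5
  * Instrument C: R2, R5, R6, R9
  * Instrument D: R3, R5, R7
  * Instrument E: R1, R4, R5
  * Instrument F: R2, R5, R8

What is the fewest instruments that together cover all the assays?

4

Take {A, C, D, E}. Their union is {R1, R2, R3, R4, R5, R6, R7, R8, R9, R10}, which is all 10 assays.
Only E contains R1, so E is forced; the remaining 7 assays need at least 3 more instruments (each remaining instrument adds at most 3) — so at least 4 instruments are needed, and 4 is optimal.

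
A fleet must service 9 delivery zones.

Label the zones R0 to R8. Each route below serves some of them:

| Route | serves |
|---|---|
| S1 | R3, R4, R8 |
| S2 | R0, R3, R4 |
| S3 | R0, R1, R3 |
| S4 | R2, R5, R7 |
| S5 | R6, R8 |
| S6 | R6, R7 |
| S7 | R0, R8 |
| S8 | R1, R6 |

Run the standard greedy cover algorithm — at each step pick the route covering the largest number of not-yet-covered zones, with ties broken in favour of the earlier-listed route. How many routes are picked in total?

4

Greedy: pick S1 (covers 3 new) → pick S4 (covers 3 new) → pick S3 (covers 2 new) → pick S5 (covers 1 new). Total picks: 4.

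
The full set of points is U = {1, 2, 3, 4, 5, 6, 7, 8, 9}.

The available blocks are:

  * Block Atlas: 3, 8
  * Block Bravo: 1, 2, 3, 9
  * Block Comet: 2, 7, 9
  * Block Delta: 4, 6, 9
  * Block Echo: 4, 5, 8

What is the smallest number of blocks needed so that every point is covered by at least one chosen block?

Bravo, Comet, Delta, and Echo cover everything between them: the union {1, 2, 3, 4, 5, 6, 7, 8, 9} is all of U.
No 3 of the 5 blocks cover everything (all 10 combinations miss at least one point), so 4 is optimal.

4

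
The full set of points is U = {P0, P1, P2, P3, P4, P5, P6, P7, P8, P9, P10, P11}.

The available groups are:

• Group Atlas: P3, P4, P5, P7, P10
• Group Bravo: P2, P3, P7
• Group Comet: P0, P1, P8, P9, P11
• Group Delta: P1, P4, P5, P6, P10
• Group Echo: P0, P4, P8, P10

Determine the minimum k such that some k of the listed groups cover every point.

3

Take {Bravo, Comet, Delta}. Their union is {P0, P1, P2, P3, P4, P5, P6, P7, P8, P9, P10, P11}, which is all 12 points.
Each group has at most 5 points, and 2·5 = 10 < 12 — so at least 3 groups are needed, and 3 is optimal.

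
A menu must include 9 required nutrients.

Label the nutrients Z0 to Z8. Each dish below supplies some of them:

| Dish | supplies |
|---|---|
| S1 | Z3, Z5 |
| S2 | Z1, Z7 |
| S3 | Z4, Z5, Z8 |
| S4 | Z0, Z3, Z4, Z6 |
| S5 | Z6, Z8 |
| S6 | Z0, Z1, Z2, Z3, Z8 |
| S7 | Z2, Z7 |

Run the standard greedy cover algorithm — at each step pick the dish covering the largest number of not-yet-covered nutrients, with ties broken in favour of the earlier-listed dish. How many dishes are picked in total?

Greedy: pick S6 (covers 5 new) → pick S3 (covers 2 new) → pick S2 (covers 1 new) → pick S4 (covers 1 new). Total picks: 4.

4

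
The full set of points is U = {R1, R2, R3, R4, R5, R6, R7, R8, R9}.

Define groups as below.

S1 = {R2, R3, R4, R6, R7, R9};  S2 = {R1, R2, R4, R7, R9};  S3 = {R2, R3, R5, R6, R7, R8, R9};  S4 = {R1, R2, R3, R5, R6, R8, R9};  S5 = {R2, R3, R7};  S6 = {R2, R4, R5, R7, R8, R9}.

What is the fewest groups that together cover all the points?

2

Take {S1, S4}. Their union is {R1, R2, R3, R4, R5, R6, R7, R8, R9}, which is all 9 points.
No single group has all 9 points (the largest, S3, has 7), so 2 is optimal.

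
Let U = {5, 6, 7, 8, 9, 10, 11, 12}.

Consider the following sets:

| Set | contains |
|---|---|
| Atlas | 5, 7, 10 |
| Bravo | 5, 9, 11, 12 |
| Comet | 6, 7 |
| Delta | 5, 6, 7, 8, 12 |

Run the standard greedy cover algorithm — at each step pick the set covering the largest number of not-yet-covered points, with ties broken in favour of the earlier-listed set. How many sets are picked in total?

Greedy: pick Delta (covers 5 new) → pick Bravo (covers 2 new) → pick Atlas (covers 1 new). Total picks: 3.

3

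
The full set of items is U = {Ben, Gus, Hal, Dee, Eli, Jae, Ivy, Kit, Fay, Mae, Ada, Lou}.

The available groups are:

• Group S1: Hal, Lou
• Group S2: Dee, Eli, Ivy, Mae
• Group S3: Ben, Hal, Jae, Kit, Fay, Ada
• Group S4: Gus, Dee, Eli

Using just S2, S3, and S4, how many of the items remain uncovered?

Union of S2, S3, S4 = {Ben, Gus, Hal, Dee, Eli, Jae, Ivy, Kit, Fay, Mae, Ada}.
Not covered: Lou — 1 item.

1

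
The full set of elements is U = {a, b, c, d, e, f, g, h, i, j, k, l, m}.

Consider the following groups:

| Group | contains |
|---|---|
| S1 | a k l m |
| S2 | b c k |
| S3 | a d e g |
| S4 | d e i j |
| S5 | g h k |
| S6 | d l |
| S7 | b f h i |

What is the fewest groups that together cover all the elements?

Take {S1, S2, S4, S5, S7}. Their union is {a, b, c, d, e, f, g, h, i, j, k, l, m}, which is all 13 elements.
No 4 of the 7 groups cover everything (all 35 combinations miss at least one element), so 5 is optimal.

5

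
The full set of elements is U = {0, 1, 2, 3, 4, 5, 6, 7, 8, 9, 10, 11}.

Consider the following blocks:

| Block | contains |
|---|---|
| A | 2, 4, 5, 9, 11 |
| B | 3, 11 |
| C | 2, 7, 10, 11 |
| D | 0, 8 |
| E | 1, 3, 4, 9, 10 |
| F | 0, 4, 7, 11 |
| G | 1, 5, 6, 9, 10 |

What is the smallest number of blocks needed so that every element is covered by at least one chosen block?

Take {C, D, E, G}. Their union is {0, 1, 2, 3, 4, 5, 6, 7, 8, 9, 10, 11}, which is all 12 elements.
No 3 of the 7 blocks cover everything (all 35 combinations miss at least one element), so 4 is optimal.

4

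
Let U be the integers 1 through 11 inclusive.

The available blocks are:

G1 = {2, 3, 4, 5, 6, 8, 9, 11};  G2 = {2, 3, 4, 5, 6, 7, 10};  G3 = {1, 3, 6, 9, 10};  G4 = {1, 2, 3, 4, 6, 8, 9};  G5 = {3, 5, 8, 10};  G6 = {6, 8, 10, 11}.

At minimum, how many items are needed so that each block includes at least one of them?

2

H = {9, 10} meets every block (each contains at least one member of H), and |H| = 2.
No single item lies in every block, so at least 2 are needed and 2 is optimal.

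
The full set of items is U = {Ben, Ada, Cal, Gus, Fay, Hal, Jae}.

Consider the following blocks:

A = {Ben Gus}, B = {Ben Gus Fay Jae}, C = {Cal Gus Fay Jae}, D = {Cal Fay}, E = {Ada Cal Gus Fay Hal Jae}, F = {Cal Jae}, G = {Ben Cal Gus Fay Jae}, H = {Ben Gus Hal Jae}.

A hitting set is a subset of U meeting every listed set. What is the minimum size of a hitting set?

Take T = {Cal, Gus}. Each listed block contains at least one of these, so T is a hitting set of size 2.
The blocks A, F are pairwise disjoint, so any hitting set needs a separate item for each — at least 2. Hence 2 is optimal.

2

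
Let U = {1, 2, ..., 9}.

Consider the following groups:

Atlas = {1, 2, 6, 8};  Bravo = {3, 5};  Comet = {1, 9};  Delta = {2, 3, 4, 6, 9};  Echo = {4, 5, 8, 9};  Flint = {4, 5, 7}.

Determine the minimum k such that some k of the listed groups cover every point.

Atlas, Delta, and Flint cover everything between them: the union {1, 2, 3, 4, 5, 6, 7, 8, 9} is all of U.
Only Flint contains 7, so Flint is forced; the remaining 6 points need at least 2 more groups (each remaining group adds at most 4) — so at least 3 groups are needed, and 3 is optimal.

3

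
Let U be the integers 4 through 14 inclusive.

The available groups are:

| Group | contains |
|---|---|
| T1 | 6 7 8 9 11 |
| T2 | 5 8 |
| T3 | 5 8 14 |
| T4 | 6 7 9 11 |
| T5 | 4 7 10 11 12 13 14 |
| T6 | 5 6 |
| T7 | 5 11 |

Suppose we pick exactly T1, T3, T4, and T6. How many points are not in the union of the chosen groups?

Union of T1, T3, T4, T6 = {5, 6, 7, 8, 9, 11, 14}.
Not covered: 4, 10, 12, 13 — 4 points.

4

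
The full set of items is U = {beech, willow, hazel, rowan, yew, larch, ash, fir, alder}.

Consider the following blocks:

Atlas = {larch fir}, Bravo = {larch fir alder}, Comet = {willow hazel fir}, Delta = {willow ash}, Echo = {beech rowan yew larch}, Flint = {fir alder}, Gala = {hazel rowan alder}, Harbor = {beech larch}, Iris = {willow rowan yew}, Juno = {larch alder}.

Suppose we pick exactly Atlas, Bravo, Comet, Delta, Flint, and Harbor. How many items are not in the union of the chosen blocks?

Union of Atlas, Bravo, Comet, Delta, Flint, Harbor = {beech, willow, hazel, larch, ash, fir, alder}.
Not covered: rowan, yew — 2 items.

2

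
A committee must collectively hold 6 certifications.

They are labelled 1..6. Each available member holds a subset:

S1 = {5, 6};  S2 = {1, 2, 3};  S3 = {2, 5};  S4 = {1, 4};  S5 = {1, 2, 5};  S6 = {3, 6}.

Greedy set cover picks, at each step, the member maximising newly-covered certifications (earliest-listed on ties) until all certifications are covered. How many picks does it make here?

3

Greedy: pick S2 (covers 3 new) → pick S1 (covers 2 new) → pick S4 (covers 1 new). Total picks: 3.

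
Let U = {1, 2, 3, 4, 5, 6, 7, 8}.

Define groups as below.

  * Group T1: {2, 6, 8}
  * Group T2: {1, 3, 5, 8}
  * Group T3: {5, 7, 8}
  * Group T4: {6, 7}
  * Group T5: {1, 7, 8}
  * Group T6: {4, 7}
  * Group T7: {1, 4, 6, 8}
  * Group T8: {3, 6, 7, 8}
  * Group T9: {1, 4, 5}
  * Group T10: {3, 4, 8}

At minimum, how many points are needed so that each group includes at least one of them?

Take H = {4, 7, 8}. Each listed group contains at least one of these, so H is a hitting set of size 3.
No choice of 2 points meets every group, so 3 is the minimum.

3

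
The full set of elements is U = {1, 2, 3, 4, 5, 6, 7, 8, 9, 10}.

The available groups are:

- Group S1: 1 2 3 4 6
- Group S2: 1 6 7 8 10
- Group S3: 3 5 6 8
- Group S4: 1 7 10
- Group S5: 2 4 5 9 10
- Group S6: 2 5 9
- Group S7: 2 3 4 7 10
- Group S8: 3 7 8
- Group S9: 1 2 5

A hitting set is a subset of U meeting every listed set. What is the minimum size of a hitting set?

Take H = {3, 5, 10}. Each listed group contains at least one of these, so H is a hitting set of size 3.
No choice of 2 elements meets every group, so 3 is the minimum.

3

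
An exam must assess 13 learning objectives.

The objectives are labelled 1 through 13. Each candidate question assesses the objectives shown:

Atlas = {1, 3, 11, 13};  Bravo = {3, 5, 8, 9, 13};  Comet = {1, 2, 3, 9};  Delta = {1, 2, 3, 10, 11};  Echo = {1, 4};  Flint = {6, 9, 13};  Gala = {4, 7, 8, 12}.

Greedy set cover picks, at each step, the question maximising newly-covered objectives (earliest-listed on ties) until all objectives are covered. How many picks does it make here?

Greedy: pick Bravo (covers 5 new) → pick Delta (covers 4 new) → pick Gala (covers 3 new) → pick Flint (covers 1 new). Total picks: 4.

4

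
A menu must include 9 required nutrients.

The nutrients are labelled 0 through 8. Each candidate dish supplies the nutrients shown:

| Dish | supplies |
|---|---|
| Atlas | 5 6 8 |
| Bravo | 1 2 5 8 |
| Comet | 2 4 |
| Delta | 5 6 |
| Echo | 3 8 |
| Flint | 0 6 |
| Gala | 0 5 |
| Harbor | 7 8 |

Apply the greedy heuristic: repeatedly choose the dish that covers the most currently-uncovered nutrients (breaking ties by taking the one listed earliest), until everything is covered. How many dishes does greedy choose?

5

Greedy: pick Bravo (covers 4 new) → pick Flint (covers 2 new) → pick Comet (covers 1 new) → pick Echo (covers 1 new) → pick Harbor (covers 1 new). Total picks: 5.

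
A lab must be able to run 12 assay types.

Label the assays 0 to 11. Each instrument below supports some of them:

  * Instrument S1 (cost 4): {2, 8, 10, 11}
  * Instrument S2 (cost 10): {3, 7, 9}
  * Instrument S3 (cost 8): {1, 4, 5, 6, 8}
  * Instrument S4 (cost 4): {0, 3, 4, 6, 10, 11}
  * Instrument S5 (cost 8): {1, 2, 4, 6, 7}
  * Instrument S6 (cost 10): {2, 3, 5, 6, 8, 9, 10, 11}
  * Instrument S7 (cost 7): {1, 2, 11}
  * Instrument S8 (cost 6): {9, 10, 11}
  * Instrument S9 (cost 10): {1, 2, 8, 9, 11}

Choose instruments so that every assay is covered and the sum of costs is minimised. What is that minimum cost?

22

S4, S5, S6 together cover every assay (S4 ∪ S5 ∪ S6 = {0, 1, 2, 3, 4, 5, 6, 7, 8, 9, 10, 11}); total cost 4 + 8 + 10 = 22.
The greedy pick S4, S1, S3, S2 costs 26; no covering selection beats 22.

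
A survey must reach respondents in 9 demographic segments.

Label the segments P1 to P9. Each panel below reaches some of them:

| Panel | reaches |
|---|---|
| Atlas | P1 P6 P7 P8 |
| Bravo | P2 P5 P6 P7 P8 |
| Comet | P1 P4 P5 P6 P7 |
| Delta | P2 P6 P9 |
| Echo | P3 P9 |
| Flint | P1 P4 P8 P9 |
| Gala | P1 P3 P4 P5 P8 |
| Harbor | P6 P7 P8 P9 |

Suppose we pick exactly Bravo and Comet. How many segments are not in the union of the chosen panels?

Union of Bravo, Comet = {P1, P2, P4, P5, P6, P7, P8}.
Not covered: P3, P9 — 2 segments.

2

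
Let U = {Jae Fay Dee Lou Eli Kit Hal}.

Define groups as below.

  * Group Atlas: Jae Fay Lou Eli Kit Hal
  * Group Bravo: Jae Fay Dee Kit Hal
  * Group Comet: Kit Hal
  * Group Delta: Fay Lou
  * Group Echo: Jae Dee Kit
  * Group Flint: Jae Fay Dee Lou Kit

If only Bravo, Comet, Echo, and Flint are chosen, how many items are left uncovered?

1

Union of Bravo, Comet, Echo, Flint = {Jae, Fay, Dee, Lou, Kit, Hal}.
Not covered: Eli — 1 item.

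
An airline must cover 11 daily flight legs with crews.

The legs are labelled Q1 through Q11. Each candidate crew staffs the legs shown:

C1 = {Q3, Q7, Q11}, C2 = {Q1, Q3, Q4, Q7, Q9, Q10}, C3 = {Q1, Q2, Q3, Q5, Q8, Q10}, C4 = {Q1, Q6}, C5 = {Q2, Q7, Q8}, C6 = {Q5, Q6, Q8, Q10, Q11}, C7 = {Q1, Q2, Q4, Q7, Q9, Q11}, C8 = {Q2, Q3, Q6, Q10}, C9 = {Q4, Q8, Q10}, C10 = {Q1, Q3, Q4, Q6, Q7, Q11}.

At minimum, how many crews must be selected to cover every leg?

C6 and C7 and C10 together: C6 ∪ C7 ∪ C10 = {Q1, Q2, Q3, Q4, Q5, Q6, Q7, Q8, Q9, Q10, Q11} — every leg is covered.
No 2 of the 10 crews cover everything (all 45 combinations miss at least one leg), so 3 is optimal.

3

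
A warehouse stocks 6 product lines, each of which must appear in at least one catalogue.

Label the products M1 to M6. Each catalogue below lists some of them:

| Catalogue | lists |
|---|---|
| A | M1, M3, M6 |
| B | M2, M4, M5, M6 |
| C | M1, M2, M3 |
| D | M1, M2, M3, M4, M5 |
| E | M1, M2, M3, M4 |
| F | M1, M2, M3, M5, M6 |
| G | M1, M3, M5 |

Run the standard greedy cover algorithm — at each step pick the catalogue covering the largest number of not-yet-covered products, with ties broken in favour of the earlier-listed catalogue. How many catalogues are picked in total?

2

Greedy: pick D (covers 5 new) → pick A (covers 1 new). Total picks: 2.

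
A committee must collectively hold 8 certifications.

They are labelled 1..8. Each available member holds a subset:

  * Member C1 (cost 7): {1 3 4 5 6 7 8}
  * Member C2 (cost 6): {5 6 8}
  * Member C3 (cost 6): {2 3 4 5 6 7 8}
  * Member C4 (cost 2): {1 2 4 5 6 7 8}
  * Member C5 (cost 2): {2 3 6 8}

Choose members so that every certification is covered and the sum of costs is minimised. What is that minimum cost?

4

C4, C5 together cover every certification (C4 ∪ C5 = {1, 2, 3, 4, 5, 6, 7, 8}); total cost 2 + 2 = 4.
No covering selection has total cost below 4.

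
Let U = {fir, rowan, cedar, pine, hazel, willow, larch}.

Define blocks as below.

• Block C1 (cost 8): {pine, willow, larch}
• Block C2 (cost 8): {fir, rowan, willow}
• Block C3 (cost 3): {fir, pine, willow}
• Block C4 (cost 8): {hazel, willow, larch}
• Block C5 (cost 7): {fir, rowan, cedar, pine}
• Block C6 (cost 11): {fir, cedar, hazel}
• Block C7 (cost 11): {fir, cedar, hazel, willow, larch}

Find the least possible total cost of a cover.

C4, C5 together cover every item (C4 ∪ C5 = {fir, rowan, cedar, pine, hazel, willow, larch}); total cost 8 + 7 = 15.
The greedy pick C3, C5, C4 costs 18; no covering selection beats 15.

15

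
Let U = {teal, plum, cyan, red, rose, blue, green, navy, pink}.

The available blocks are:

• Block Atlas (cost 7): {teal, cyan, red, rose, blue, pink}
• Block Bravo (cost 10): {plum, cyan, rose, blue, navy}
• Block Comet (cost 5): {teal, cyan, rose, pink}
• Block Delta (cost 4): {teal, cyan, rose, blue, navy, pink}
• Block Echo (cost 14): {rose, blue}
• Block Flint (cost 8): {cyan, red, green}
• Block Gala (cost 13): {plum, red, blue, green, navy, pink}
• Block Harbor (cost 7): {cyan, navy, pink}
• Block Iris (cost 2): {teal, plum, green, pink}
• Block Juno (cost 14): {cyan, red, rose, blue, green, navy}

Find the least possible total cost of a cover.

13

Atlas, Delta, Iris together cover every item (Atlas ∪ Delta ∪ Iris = {teal, plum, cyan, red, rose, blue, green, navy, pink}); total cost 7 + 4 + 2 = 13.
No covering selection has total cost below 13.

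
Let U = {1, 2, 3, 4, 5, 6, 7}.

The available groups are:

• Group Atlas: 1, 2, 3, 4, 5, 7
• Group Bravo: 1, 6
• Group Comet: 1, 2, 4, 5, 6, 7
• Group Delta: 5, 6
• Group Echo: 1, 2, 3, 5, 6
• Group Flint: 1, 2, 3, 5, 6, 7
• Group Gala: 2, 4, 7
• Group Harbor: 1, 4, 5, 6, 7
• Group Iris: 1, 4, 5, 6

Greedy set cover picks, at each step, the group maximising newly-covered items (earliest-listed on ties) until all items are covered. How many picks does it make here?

2

Greedy: pick Atlas (covers 6 new) → pick Bravo (covers 1 new). Total picks: 2.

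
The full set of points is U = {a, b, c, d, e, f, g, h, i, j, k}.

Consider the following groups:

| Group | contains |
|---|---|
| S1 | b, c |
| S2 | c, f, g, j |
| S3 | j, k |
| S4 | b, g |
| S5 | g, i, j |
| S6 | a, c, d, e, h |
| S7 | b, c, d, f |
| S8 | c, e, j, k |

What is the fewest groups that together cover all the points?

Take {S3, S5, S6, S7}. Their union is {a, b, c, d, e, f, g, h, i, j, k}, which is all 11 points.
No 3 of the 8 groups cover everything (all 56 combinations miss at least one point), so 4 is optimal.

4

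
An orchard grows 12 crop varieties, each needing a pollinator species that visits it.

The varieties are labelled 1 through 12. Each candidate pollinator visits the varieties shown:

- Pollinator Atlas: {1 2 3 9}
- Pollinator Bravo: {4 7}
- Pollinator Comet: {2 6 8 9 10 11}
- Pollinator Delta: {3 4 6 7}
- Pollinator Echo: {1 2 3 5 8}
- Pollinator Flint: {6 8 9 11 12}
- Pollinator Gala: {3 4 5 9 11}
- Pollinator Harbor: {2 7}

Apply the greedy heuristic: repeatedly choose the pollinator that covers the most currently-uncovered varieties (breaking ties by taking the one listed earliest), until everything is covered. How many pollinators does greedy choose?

4

Greedy: pick Comet (covers 6 new) → pick Delta (covers 3 new) → pick Echo (covers 2 new) → pick Flint (covers 1 new). Total picks: 4.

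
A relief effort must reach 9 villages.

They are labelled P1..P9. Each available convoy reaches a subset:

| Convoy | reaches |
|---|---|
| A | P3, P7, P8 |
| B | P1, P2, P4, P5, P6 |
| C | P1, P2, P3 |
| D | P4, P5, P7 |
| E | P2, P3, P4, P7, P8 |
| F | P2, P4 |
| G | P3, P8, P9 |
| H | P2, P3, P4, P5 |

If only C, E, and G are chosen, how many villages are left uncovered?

2

Union of C, E, G = {P1, P2, P3, P4, P7, P8, P9}.
Not covered: P5, P6 — 2 villages.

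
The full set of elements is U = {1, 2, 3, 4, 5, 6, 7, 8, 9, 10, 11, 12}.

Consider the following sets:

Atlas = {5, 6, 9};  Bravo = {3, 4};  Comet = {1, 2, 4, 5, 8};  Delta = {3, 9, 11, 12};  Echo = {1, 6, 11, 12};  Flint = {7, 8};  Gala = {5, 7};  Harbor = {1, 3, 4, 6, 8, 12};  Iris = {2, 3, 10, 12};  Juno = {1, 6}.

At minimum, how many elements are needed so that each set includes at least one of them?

4

The 4 elements {1, 3, 6, 7} hit every set.
No choice of 3 elements meets every set, so 4 is the minimum.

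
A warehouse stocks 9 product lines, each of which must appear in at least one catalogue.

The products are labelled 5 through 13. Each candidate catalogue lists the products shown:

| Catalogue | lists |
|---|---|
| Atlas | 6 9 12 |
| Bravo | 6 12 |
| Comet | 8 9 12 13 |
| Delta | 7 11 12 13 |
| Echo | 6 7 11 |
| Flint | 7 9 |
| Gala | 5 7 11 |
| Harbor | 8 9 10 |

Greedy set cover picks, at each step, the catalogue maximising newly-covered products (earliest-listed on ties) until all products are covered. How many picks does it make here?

Greedy: pick Comet (covers 4 new) → pick Echo (covers 3 new) → pick Gala (covers 1 new) → pick Harbor (covers 1 new). Total picks: 4.

4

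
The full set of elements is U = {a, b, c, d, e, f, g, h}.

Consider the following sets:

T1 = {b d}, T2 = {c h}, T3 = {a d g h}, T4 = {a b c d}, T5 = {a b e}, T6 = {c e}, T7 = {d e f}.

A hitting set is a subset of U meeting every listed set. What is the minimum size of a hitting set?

The 3 elements {c, d, e} hit every set.
No choice of 2 elements meets every set, so 3 is the minimum.

3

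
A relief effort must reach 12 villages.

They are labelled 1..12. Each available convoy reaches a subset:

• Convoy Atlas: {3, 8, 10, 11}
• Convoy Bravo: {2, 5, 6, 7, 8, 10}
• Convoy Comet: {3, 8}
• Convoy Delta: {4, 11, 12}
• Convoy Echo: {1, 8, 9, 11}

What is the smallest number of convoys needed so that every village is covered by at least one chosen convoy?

Bravo and Comet and Delta and Echo together: Bravo ∪ Comet ∪ Delta ∪ Echo = {1, 2, 3, 4, 5, 6, 7, 8, 9, 10, 11, 12} — every village is covered.
No 3 of the 5 convoys cover everything (all 10 combinations miss at least one village), so 4 is optimal.

4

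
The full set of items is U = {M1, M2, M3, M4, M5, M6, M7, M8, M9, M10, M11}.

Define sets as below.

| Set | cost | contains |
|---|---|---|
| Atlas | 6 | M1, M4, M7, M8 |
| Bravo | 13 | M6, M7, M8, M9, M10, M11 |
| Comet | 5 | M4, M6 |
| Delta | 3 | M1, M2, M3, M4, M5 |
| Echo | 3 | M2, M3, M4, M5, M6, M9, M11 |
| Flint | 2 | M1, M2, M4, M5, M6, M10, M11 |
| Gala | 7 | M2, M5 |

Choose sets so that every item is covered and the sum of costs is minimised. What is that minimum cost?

11

Atlas, Echo, Flint together cover every item (Atlas ∪ Echo ∪ Flint = {M1, M2, M3, M4, M5, M6, M7, M8, M9, M10, M11}); total cost 6 + 3 + 2 = 11.
No covering selection has total cost below 11.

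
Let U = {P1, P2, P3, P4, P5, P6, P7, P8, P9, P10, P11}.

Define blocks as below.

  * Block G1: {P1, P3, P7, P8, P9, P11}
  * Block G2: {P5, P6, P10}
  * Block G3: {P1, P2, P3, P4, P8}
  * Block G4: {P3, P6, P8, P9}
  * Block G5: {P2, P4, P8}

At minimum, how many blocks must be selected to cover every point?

3

Take {G1, G2, G5}. Their union is {P1, P2, P3, P4, P5, P6, P7, P8, P9, P10, P11}, which is all 11 points.
Only G2 contains P5, so G2 is forced; the remaining 8 points need at least 2 more blocks (each remaining block adds at most 6) — so at least 3 blocks are needed, and 3 is optimal.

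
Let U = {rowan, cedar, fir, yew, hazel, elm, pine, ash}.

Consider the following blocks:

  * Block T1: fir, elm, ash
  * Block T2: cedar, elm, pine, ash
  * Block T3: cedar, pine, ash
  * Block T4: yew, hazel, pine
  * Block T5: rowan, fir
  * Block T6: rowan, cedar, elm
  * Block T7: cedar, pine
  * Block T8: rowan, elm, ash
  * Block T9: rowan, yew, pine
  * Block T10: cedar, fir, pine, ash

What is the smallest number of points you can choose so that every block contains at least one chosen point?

3

H = {rowan, elm, pine} meets every block (each contains at least one member of H), and |H| = 3.
No choice of 2 points meets every block, so 3 is the minimum.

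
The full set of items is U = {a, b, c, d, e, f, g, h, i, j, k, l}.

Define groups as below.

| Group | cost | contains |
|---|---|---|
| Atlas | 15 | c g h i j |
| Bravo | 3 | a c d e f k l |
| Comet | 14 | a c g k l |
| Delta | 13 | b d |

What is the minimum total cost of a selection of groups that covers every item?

31

Atlas, Bravo, Delta together cover every item (Atlas ∪ Bravo ∪ Delta = {a, b, c, d, e, f, g, h, i, j, k, l}); total cost 15 + 3 + 13 = 31.
No covering selection has total cost below 31.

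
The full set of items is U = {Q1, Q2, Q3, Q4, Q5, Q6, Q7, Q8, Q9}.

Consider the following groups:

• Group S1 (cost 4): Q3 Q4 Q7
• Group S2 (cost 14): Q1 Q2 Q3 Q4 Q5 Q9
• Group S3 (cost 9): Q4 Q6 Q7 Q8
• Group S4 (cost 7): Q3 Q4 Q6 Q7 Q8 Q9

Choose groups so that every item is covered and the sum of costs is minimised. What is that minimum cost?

21

S2, S4 together cover every item (S2 ∪ S4 = {Q1, Q2, Q3, Q4, Q5, Q6, Q7, Q8, Q9}); total cost 14 + 7 = 21.
No covering selection has total cost below 21.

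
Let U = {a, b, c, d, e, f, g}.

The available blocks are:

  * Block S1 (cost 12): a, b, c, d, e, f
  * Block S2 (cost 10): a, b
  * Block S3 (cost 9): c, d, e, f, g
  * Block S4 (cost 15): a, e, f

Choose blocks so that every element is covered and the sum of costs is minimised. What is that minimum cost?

19

S2, S3 together cover every element (S2 ∪ S3 = {a, b, c, d, e, f, g}); total cost 10 + 9 = 19.
No covering selection has total cost below 19.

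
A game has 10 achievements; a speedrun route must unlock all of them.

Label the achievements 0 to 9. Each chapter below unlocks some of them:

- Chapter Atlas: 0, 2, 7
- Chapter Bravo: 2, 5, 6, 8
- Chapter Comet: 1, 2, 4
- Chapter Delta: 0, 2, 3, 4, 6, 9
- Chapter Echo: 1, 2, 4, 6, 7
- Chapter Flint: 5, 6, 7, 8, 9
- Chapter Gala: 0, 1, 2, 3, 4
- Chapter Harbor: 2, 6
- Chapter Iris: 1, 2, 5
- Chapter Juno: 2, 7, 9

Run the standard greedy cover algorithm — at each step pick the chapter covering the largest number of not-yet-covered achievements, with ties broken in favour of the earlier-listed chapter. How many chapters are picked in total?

3

Greedy: pick Delta (covers 6 new) → pick Flint (covers 3 new) → pick Comet (covers 1 new). Total picks: 3.
(The true minimum cover uses only 2 chapters, so greedy is not optimal here.)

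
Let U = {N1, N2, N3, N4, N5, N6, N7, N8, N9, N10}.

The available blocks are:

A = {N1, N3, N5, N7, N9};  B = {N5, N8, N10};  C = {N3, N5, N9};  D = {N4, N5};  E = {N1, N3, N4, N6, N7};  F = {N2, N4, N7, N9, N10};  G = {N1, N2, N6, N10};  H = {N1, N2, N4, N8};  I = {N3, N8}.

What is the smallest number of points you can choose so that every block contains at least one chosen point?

3

The 3 points {N2, N3, N5} hit every block.
The blocks D, G, I are pairwise disjoint, so any hitting set needs a separate point for each — at least 3. Hence 3 is optimal.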